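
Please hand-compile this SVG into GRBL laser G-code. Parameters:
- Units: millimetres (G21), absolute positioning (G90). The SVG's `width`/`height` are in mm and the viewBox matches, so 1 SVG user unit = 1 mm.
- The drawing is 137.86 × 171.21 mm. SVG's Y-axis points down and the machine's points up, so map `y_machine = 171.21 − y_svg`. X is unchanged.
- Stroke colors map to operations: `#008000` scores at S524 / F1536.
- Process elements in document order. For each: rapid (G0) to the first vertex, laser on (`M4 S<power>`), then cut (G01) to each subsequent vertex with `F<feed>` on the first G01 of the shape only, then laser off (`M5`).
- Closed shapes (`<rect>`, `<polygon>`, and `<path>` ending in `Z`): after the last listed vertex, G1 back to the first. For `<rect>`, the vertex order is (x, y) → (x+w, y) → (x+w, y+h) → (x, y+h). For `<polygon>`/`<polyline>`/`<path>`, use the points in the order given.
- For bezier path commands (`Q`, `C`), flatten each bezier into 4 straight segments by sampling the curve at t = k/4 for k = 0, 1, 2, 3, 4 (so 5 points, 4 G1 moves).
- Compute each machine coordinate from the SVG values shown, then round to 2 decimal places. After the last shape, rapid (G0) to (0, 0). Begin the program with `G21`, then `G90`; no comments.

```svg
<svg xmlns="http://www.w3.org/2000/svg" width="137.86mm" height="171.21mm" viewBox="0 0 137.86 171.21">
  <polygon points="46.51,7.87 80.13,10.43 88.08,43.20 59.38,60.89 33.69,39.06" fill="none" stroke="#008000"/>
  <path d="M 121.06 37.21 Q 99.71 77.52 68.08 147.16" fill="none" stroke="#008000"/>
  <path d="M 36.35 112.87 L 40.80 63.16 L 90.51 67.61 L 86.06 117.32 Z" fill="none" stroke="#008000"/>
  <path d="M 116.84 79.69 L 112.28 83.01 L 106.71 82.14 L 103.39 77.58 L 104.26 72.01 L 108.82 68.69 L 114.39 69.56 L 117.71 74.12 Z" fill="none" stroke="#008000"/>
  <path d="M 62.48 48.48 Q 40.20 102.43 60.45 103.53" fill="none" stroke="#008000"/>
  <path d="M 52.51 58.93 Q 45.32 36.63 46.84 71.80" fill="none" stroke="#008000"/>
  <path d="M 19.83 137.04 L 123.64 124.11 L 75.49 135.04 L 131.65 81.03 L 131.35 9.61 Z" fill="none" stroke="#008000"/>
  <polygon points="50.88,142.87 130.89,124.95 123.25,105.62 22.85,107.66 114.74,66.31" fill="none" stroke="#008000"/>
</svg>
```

viewBox `0 0 137.86 171.21` with mm width/height → 1 unit = 1 mm. Flip: y_m = 171.21 − y_svg.

**Shape 1** — `<polygon>` regular polygon, stroke `#008000` → score (S524, F1536). Machine vertices: (46.51,163.34) → (80.13,160.78) → (88.08,128.01) → (59.38,110.32) → (33.69,132.15) → (46.51,163.34). Closed: final G1 returns to the first vertex.

**Shape 2** — `<path>` quadratic bezier, stroke `#008000` → score (S524, F1536). Control points (SVG): P0=(121.06,37.21), P1=(99.71,77.52), P2=(68.08,147.16); sampled at t=k/4. Machine vertices: (121.06,134.00) → (109.74,112.01) → (97.14,86.36) → (83.25,57.04) → (68.08,24.05). Open path.

**Shape 3** — `<path>` regular polygon, stroke `#008000` → score (S524, F1536). Machine vertices: (36.35,58.34) → (40.80,108.05) → (90.51,103.60) → (86.06,53.89) → (36.35,58.34). Closed: final G1 returns to the first vertex.

**Shape 4** — `<path>` regular polygon, stroke `#008000` → score (S524, F1536). Machine vertices: (116.84,91.52) → (112.28,88.20) → (106.71,89.07) → (103.39,93.63) → (104.26,99.20) → (108.82,102.52) → (114.39,101.65) → (117.71,97.09) → (116.84,91.52). Closed: final G1 returns to the first vertex.

**Shape 5** — `<path>` quadratic bezier, stroke `#008000` → score (S524, F1536). Control points (SVG): P0=(62.48,48.48), P1=(40.20,102.43), P2=(60.45,103.53); sampled at t=k/4. Machine vertices: (62.48,122.73) → (54.00,99.06) → (50.83,81.99) → (52.98,71.53) → (60.45,67.68). Open path.

**Shape 6** — `<path>` quadratic bezier, stroke `#008000` → score (S524, F1536). Control points (SVG): P0=(52.51,58.93), P1=(45.32,36.63), P2=(46.84,71.80); sampled at t=k/4. Machine vertices: (52.51,112.28) → (49.46,119.84) → (47.50,120.21) → (46.62,113.40) → (46.84,99.41). Open path.

**Shape 7** — `<path>` closed polygon, stroke `#008000` → score (S524, F1536). Machine vertices: (19.83,34.17) → (123.64,47.10) → (75.49,36.17) → (131.65,90.18) → (131.35,161.60) → (19.83,34.17). Closed: final G1 returns to the first vertex.

**Shape 8** — `<polygon>` closed polygon, stroke `#008000` → score (S524, F1536). Machine vertices: (50.88,28.34) → (130.89,46.26) → (123.25,65.59) → (22.85,63.55) → (114.74,104.90) → (50.88,28.34). Closed: final G1 returns to the first vertex.

G21
G90
G0 X46.51 Y163.34
M4 S524
G01 X80.13 Y160.78 F1536
G01 X88.08 Y128.01
G01 X59.38 Y110.32
G01 X33.69 Y132.15
G01 X46.51 Y163.34
M5
G0 X121.06 Y134.00
M4 S524
G01 X109.74 Y112.01 F1536
G01 X97.14 Y86.36
G01 X83.25 Y57.04
G01 X68.08 Y24.05
M5
G0 X36.35 Y58.34
M4 S524
G01 X40.80 Y108.05 F1536
G01 X90.51 Y103.60
G01 X86.06 Y53.89
G01 X36.35 Y58.34
M5
G0 X116.84 Y91.52
M4 S524
G01 X112.28 Y88.20 F1536
G01 X106.71 Y89.07
G01 X103.39 Y93.63
G01 X104.26 Y99.20
G01 X108.82 Y102.52
G01 X114.39 Y101.65
G01 X117.71 Y97.09
G01 X116.84 Y91.52
M5
G0 X62.48 Y122.73
M4 S524
G01 X54.00 Y99.06 F1536
G01 X50.83 Y81.99
G01 X52.98 Y71.53
G01 X60.45 Y67.68
M5
G0 X52.51 Y112.28
M4 S524
G01 X49.46 Y119.84 F1536
G01 X47.50 Y120.21
G01 X46.62 Y113.40
G01 X46.84 Y99.41
M5
G0 X19.83 Y34.17
M4 S524
G01 X123.64 Y47.10 F1536
G01 X75.49 Y36.17
G01 X131.65 Y90.18
G01 X131.35 Y161.60
G01 X19.83 Y34.17
M5
G0 X50.88 Y28.34
M4 S524
G01 X130.89 Y46.26 F1536
G01 X123.25 Y65.59
G01 X22.85 Y63.55
G01 X114.74 Y104.90
G01 X50.88 Y28.34
M5
G0 X0.00 Y0.00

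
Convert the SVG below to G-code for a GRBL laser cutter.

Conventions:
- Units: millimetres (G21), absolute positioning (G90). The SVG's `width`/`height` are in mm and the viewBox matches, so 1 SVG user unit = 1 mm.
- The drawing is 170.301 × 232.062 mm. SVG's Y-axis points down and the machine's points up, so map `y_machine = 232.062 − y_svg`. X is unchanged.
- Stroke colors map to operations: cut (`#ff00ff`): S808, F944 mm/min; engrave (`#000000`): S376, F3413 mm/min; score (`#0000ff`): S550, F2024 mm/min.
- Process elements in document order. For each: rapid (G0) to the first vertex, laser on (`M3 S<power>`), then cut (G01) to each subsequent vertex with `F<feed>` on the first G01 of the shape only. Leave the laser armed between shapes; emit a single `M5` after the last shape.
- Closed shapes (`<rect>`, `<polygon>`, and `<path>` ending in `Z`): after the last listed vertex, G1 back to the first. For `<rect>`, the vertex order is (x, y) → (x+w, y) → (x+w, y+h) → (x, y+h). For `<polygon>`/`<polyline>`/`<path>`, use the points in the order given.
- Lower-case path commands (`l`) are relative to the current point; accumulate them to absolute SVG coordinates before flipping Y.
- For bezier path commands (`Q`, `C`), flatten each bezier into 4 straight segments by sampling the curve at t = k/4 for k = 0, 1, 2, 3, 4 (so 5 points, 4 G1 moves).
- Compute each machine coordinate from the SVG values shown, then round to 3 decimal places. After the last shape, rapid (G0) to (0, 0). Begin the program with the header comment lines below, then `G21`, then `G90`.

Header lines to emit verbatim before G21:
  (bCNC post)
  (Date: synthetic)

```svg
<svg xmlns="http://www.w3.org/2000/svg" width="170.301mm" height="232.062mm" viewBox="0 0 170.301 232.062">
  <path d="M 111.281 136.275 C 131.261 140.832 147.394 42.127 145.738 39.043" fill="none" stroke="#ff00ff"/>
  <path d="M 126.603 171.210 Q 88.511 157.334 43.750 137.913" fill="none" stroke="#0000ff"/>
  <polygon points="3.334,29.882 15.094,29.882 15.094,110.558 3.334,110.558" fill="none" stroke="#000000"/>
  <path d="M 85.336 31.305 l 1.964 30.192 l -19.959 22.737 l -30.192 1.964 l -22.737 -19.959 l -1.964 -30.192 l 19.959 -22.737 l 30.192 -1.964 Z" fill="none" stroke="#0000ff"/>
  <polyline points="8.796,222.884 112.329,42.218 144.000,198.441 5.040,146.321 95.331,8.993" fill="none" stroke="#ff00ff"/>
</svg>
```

(bCNC post)
(Date: synthetic)
G21
G90
G0 X111.281 Y95.787
M3 S808
G01 X125.327 Y108.623 F944
G01 X136.623 Y141.538
G01 X143.862 Y175.885
G01 X145.738 Y193.019
G0 X126.603 Y60.852
M3 S550
G01 X107.140 Y68.137 F2024
G01 X86.844 Y76.114
G01 X65.714 Y84.785
G01 X43.750 Y94.149
G0 X3.334 Y202.180
M3 S376
G01 X15.094 Y202.180 F3413
G01 X15.094 Y121.504
G01 X3.334 Y121.504
G01 X3.334 Y202.180
G0 X85.336 Y200.757
M3 S550
G01 X87.300 Y170.565 F2024
G01 X67.341 Y147.828
G01 X37.149 Y145.864
G01 X14.412 Y165.823
G01 X12.448 Y196.015
G01 X32.407 Y218.752
G01 X62.599 Y220.716
G01 X85.336 Y200.757
G0 X8.796 Y9.178
M3 S808
G01 X112.329 Y189.844 F944
G01 X144.000 Y33.621
G01 X5.040 Y85.741
G01 X95.331 Y223.069
M5
G0 X0.000 Y0.000

viewBox `0 0 170.301 232.062` with mm width/height → 1 unit = 1 mm. Flip: y_m = 232.062 − y_svg.

**Shape 1** — `<path>` cubic bezier, stroke `#ff00ff` → cut (S808, F944). Control points (SVG): P0=(111.281,136.275), P1=(131.261,140.832), P2=(147.394,42.127), P3=(145.738,39.043); sampled at t=k/4. Machine vertices: (111.281,95.787) → (125.327,108.623) → (136.623,141.538) → (143.862,175.885) → (145.738,193.019). Open path.

**Shape 2** — `<path>` quadratic bezier, stroke `#0000ff` → score (S550, F2024). Control points (SVG): P0=(126.603,171.210), P1=(88.511,157.334), P2=(43.750,137.913); sampled at t=k/4. Machine vertices: (126.603,60.852) → (107.140,68.137) → (86.844,76.114) → (65.714,84.785) → (43.750,94.149). Open path.

**Shape 3** — `<polygon>` rectangle, stroke `#000000` → engrave (S376, F3413). Machine vertices: (3.334,202.180) → (15.094,202.180) → (15.094,121.504) → (3.334,121.504) → (3.334,202.180). Closed: final G1 returns to the first vertex.

**Shape 4** — `<path>` regular polygon, stroke `#0000ff` → score (S550, F2024). Machine vertices: (85.336,200.757) → (87.300,170.565) → (67.341,147.828) → (37.149,145.864) → (14.412,165.823) → (12.448,196.015) → (32.407,218.752) → (62.599,220.716) → (85.336,200.757). Closed: final G1 returns to the first vertex.

**Shape 5** — `<polyline>` open polyline, stroke `#ff00ff` → cut (S808, F944). Machine vertices: (8.796,9.178) → (112.329,189.844) → (144.000,33.621) → (5.040,85.741) → (95.331,223.069). Open path.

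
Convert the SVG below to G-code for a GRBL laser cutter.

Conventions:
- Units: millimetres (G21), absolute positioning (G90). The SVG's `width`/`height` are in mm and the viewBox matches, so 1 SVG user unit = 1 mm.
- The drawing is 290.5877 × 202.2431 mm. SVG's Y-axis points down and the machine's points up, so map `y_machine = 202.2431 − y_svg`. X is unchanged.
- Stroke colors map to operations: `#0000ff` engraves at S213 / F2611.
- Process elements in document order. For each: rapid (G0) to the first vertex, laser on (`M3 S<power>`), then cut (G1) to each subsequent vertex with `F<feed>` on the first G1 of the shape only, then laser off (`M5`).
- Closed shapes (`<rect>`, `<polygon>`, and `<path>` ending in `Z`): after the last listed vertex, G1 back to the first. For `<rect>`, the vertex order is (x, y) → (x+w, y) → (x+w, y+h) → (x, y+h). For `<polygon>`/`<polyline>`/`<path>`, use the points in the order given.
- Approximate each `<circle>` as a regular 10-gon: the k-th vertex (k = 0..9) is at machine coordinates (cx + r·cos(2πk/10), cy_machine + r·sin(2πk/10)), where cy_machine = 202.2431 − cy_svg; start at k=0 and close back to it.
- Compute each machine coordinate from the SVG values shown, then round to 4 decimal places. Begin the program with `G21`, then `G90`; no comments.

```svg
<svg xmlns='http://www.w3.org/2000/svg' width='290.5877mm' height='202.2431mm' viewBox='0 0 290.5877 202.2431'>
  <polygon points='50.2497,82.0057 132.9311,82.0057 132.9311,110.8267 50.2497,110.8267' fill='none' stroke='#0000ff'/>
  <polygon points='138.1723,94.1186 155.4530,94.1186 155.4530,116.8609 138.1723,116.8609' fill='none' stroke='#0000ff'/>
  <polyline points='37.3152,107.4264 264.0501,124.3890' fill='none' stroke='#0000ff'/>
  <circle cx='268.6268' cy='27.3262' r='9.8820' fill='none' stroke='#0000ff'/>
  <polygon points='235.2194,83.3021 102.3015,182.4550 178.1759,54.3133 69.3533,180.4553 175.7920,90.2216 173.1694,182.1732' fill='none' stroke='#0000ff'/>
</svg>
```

G21
G90
G0 X50.2497 Y120.2374
M3 S213
G1 X132.9311 Y120.2374 F2611
G1 X132.9311 Y91.4164
G1 X50.2497 Y91.4164
G1 X50.2497 Y120.2374
M5
G0 X138.1723 Y108.1245
M3 S213
G1 X155.4530 Y108.1245 F2611
G1 X155.4530 Y85.3822
G1 X138.1723 Y85.3822
G1 X138.1723 Y108.1245
M5
G0 X37.3152 Y94.8167
M3 S213
G1 X264.0501 Y77.8541 F2611
M5
G0 X278.5088 Y174.9169
M3 S213
G1 X276.6215 Y180.7254 F2611
G1 X271.6805 Y184.3152
G1 X265.5731 Y184.3152
G1 X260.6321 Y180.7254
G1 X258.7448 Y174.9169
G1 X260.6321 Y169.1084
G1 X265.5731 Y165.5186
G1 X271.6805 Y165.5186
G1 X276.6215 Y169.1084
G1 X278.5088 Y174.9169
M5
G0 X235.2194 Y118.9410
M3 S213
G1 X102.3015 Y19.7881 F2611
G1 X178.1759 Y147.9298
G1 X69.3533 Y21.7878
G1 X175.7920 Y112.0215
G1 X173.1694 Y20.0699
G1 X235.2194 Y118.9410
M5

1 u = 1 mm; y_m = 202.2431 − y.

[1] `<polygon>` rectangle, #0000ff→engrave S213 F2611: (50.2497,120.2374) → (132.9311,120.2374) → (132.9311,91.4164) → (50.2497,91.4164) → (50.2497,120.2374) (closed)

[2] `<polygon>` rectangle, #0000ff→engrave S213 F2611: (138.1723,108.1245) → (155.4530,108.1245) → (155.4530,85.3822) → (138.1723,85.3822) → (138.1723,108.1245) (closed)

[3] `<polyline>` line segment, #0000ff→engrave S213 F2611: (37.3152,94.8167) → (264.0501,77.8541)

[4] `<circle>` circle, #0000ff→engrave S213 F2611: (278.5088,174.9169) → (276.6215,180.7254) → (271.6805,184.3152) → (265.5731,184.3152) → (260.6321,180.7254) → (258.7448,174.9169) → (260.6321,169.1084) → (265.5731,165.5186) → (271.6805,165.5186) → (276.6215,169.1084) → (278.5088,174.9169) (closed)

[5] `<polygon>` closed polygon, #0000ff→engrave S213 F2611: (235.2194,118.9410) → (102.3015,19.7881) → (178.1759,147.9298) → (69.3533,21.7878) → (175.7920,112.0215) → (173.1694,20.0699) → (235.2194,118.9410) (closed)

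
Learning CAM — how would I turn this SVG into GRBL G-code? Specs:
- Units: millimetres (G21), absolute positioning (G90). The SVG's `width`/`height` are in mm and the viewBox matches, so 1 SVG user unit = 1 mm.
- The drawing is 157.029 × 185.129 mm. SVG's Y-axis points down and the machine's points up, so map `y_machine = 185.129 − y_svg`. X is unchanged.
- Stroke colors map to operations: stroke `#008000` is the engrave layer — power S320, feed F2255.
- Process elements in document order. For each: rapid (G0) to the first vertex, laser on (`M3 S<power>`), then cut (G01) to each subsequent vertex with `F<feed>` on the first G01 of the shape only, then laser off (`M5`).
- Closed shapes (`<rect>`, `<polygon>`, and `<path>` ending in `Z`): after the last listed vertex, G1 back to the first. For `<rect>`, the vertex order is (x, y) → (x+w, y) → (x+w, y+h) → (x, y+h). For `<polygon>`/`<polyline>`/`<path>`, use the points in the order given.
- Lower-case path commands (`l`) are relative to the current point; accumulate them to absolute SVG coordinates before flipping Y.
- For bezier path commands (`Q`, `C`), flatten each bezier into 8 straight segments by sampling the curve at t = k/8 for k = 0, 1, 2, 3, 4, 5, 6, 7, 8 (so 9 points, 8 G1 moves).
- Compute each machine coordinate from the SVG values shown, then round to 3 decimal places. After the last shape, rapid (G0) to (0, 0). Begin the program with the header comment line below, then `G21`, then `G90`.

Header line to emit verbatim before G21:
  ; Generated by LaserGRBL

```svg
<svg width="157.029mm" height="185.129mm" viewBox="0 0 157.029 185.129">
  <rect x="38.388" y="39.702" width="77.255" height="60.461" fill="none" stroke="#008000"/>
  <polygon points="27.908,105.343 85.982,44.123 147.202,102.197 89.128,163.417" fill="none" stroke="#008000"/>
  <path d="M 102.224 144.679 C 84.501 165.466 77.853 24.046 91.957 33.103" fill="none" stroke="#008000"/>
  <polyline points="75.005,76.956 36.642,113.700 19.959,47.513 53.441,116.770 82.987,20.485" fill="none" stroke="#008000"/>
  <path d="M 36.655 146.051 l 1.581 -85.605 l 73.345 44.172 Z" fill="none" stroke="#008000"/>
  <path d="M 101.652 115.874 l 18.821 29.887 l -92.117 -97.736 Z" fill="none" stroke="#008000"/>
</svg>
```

viewBox `0 0 157.029 185.129` with mm width/height → 1 unit = 1 mm. Flip: y_m = 185.129 − y_svg.

**Shape 1** — `<rect>` rectangle, stroke `#008000` → engrave (S320, F2255). Machine vertices: (38.388,145.427) → (115.643,145.427) → (115.643,84.966) → (38.388,84.966) → (38.388,145.427). Closed: final G1 returns to the first vertex.

**Shape 2** — `<polygon>` regular polygon, stroke `#008000` → engrave (S320, F2255). Machine vertices: (27.908,79.786) → (85.982,141.006) → (147.202,82.932) → (89.128,21.712) → (27.908,79.786). Closed: final G1 returns to the first vertex.

**Shape 3** — `<path>` cubic bezier, stroke `#008000` → engrave (S320, F2255). Control points (SVG): P0=(102.224,144.679), P1=(84.501,165.466), P2=(77.853,24.046), P3=(91.957,33.103); sampled at t=k/8. Machine vertices: (102.224,40.450) → (96.116,39.648) → (91.160,50.388) → (87.468,69.007) → (85.155,91.839) → (84.334,115.222) → (85.119,135.490) → (87.622,148.979) → (91.957,152.026). Open path.

**Shape 4** — `<polyline>` open polyline, stroke `#008000` → engrave (S320, F2255). Machine vertices: (75.005,108.173) → (36.642,71.429) → (19.959,137.616) → (53.441,68.359) → (82.987,164.644). Open path.

**Shape 5** — `<path>` regular polygon, stroke `#008000` → engrave (S320, F2255). Machine vertices: (36.655,39.078) → (38.236,124.683) → (111.581,80.511) → (36.655,39.078). Closed: final G1 returns to the first vertex.

**Shape 6** — `<path>` closed polygon, stroke `#008000` → engrave (S320, F2255). Machine vertices: (101.652,69.255) → (120.473,39.368) → (28.356,137.104) → (101.652,69.255). Closed: final G1 returns to the first vertex.

; Generated by LaserGRBL
G21
G90
G0 X38.388 Y145.427
M3 S320
G01 X115.643 Y145.427 F2255
G01 X115.643 Y84.966
G01 X38.388 Y84.966
G01 X38.388 Y145.427
M5
G0 X27.908 Y79.786
M3 S320
G01 X85.982 Y141.006 F2255
G01 X147.202 Y82.932
G01 X89.128 Y21.712
G01 X27.908 Y79.786
M5
G0 X102.224 Y40.450
M3 S320
G01 X96.116 Y39.648 F2255
G01 X91.160 Y50.388
G01 X87.468 Y69.007
G01 X85.155 Y91.839
G01 X84.334 Y115.222
G01 X85.119 Y135.490
G01 X87.622 Y148.979
G01 X91.957 Y152.026
M5
G0 X75.005 Y108.173
M3 S320
G01 X36.642 Y71.429 F2255
G01 X19.959 Y137.616
G01 X53.441 Y68.359
G01 X82.987 Y164.644
M5
G0 X36.655 Y39.078
M3 S320
G01 X38.236 Y124.683 F2255
G01 X111.581 Y80.511
G01 X36.655 Y39.078
M5
G0 X101.652 Y69.255
M3 S320
G01 X120.473 Y39.368 F2255
G01 X28.356 Y137.104
G01 X101.652 Y69.255
M5
G0 X0.000 Y0.000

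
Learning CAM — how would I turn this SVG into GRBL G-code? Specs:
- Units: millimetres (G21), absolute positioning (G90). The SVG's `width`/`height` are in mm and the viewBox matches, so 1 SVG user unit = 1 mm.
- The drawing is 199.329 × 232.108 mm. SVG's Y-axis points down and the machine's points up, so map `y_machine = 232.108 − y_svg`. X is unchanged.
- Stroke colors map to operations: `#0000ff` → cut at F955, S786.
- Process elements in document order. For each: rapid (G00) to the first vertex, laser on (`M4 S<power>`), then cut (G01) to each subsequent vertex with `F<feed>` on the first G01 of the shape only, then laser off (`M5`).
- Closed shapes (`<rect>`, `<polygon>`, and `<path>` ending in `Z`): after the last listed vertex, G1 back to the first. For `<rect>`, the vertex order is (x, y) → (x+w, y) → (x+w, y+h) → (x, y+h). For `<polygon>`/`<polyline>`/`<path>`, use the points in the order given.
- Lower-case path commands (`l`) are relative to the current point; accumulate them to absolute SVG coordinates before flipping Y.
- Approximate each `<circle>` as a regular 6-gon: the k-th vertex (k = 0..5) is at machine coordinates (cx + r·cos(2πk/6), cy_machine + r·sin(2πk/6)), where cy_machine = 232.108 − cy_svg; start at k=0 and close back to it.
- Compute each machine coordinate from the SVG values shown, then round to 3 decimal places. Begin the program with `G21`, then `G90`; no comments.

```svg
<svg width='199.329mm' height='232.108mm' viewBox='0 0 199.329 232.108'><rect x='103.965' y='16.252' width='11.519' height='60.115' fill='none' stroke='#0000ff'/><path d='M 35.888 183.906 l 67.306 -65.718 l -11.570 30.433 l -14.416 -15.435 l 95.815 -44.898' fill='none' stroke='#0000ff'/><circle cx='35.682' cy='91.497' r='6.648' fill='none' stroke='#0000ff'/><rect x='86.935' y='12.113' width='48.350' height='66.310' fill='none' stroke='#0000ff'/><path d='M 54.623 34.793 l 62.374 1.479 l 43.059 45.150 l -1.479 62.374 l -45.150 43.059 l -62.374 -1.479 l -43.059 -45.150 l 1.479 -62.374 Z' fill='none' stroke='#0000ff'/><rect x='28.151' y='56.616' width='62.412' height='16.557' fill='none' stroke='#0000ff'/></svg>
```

G21
G90
G00 X103.965 Y215.856
M4 S786
G01 X115.484 Y215.856 F955
G01 X115.484 Y155.741
G01 X103.965 Y155.741
G01 X103.965 Y215.856
M5
G00 X35.888 Y48.202
M4 S786
G01 X103.194 Y113.920 F955
G01 X91.624 Y83.487
G01 X77.208 Y98.922
G01 X173.023 Y143.820
M5
G00 X42.330 Y140.611
M4 S786
G01 X39.006 Y146.368 F955
G01 X32.358 Y146.368
G01 X29.034 Y140.611
G01 X32.358 Y134.854
G01 X39.006 Y134.854
G01 X42.330 Y140.611
M5
G00 X86.935 Y219.995
M4 S786
G01 X135.285 Y219.995 F955
G01 X135.285 Y153.685
G01 X86.935 Y153.685
G01 X86.935 Y219.995
M5
G00 X54.623 Y197.315
M4 S786
G01 X116.997 Y195.836 F955
G01 X160.056 Y150.686
G01 X158.577 Y88.312
G01 X113.427 Y45.253
G01 X51.053 Y46.732
G01 X7.994 Y91.882
G01 X9.473 Y154.256
G01 X54.623 Y197.315
M5
G00 X28.151 Y175.492
M4 S786
G01 X90.563 Y175.492 F955
G01 X90.563 Y158.935
G01 X28.151 Y158.935
G01 X28.151 Y175.492
M5

Since the viewBox matches the mm dimensions, user units are millimetres directly. The only transform is the Y-flip y_m = 232.108 − y_svg.

Shape 1 is a rectangle drawn with `<rect>`. Its stroke #0000ff means cut at S786, F955. After flipping Y the toolpath is (103.965,215.856) → (115.484,215.856) → (115.484,155.741) → (103.965,155.741) → (103.965,215.856), returning to the start.

Shape 2 is a open polyline drawn with `<path>`. Its stroke #0000ff means cut at S786, F955. After flipping Y the toolpath is (35.888,48.202) → (103.194,113.920) → (91.624,83.487) → (77.208,98.922) → (173.023,143.820).

Shape 3 is a circle drawn with `<circle>`. Its stroke #0000ff means cut at S786, F955. After flipping Y the toolpath is (42.330,140.611) → (39.006,146.368) → (32.358,146.368) → (29.034,140.611) → (32.358,134.854) → (39.006,134.854) → (42.330,140.611), returning to the start.

Shape 4 is a rectangle drawn with `<rect>`. Its stroke #0000ff means cut at S786, F955. After flipping Y the toolpath is (86.935,219.995) → (135.285,219.995) → (135.285,153.685) → (86.935,153.685) → (86.935,219.995), returning to the start.

Shape 5 is a regular polygon drawn with `<path>`. Its stroke #0000ff means cut at S786, F955. After flipping Y the toolpath is (54.623,197.315) → (116.997,195.836) → (160.056,150.686) → (158.577,88.312) → (113.427,45.253) → (51.053,46.732) → (7.994,91.882) → (9.473,154.256) → (54.623,197.315), returning to the start.

Shape 6 is a rectangle drawn with `<rect>`. Its stroke #0000ff means cut at S786, F955. After flipping Y the toolpath is (28.151,175.492) → (90.563,175.492) → (90.563,158.935) → (28.151,158.935) → (28.151,175.492), returning to the start.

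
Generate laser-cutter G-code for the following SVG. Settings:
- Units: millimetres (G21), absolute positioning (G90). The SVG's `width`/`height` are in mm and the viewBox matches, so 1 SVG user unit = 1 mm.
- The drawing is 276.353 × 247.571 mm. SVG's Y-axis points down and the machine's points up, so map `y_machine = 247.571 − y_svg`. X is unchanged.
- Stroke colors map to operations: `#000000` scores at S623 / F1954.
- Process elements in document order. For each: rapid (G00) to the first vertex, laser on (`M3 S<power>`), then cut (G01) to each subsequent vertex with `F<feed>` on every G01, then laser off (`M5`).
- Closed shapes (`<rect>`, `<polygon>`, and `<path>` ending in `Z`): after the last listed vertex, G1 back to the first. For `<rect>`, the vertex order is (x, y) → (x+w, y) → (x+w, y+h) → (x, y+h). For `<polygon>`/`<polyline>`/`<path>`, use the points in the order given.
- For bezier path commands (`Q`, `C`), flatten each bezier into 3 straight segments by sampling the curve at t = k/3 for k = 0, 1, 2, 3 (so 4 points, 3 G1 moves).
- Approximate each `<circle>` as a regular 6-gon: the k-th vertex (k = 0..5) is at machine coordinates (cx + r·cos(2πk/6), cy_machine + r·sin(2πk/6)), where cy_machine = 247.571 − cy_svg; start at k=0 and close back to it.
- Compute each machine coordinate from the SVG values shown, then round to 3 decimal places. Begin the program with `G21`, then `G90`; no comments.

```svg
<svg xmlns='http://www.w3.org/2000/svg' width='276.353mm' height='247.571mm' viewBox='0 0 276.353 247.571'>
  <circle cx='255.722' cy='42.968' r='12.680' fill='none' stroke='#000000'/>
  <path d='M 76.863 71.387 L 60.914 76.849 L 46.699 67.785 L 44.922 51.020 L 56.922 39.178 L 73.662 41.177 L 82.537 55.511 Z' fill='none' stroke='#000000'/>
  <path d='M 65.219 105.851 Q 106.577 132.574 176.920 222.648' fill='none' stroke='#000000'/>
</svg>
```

Since the viewBox matches the mm dimensions, user units are millimetres directly. The only transform is the Y-flip y_m = 247.571 − y_svg.

Shape 1 is a circle drawn with `<circle>`. Its stroke #000000 means score at S623, F1954. After flipping Y the toolpath is (268.402,204.603) → (262.062,215.584) → (249.382,215.584) → (243.042,204.603) → (249.382,193.622) → (262.062,193.622) → (268.402,204.603), returning to the start.

Shape 2 is a regular polygon drawn with `<path>`. Its stroke #000000 means score at S623, F1954. After flipping Y the toolpath is (76.863,176.184) → (60.914,170.722) → (46.699,179.786) → (44.922,196.551) → (56.922,208.393) → (73.662,206.394) → (82.537,192.060) → (76.863,176.184), returning to the start.

Shape 3 is a quadratic bezier drawn with `<path>`. Its stroke #000000 means score at S623, F1954. After flipping Y the toolpath is (65.219,141.720) → (96.012,116.866) → (133.245,77.933) → (176.920,24.923).

G21
G90
G00 X268.402 Y204.603
M3 S623
G01 X262.062 Y215.584 F1954
G01 X249.382 Y215.584 F1954
G01 X243.042 Y204.603 F1954
G01 X249.382 Y193.622 F1954
G01 X262.062 Y193.622 F1954
G01 X268.402 Y204.603 F1954
M5
G00 X76.863 Y176.184
M3 S623
G01 X60.914 Y170.722 F1954
G01 X46.699 Y179.786 F1954
G01 X44.922 Y196.551 F1954
G01 X56.922 Y208.393 F1954
G01 X73.662 Y206.394 F1954
G01 X82.537 Y192.060 F1954
G01 X76.863 Y176.184 F1954
M5
G00 X65.219 Y141.720
M3 S623
G01 X96.012 Y116.866 F1954
G01 X133.245 Y77.933 F1954
G01 X176.920 Y24.923 F1954
M5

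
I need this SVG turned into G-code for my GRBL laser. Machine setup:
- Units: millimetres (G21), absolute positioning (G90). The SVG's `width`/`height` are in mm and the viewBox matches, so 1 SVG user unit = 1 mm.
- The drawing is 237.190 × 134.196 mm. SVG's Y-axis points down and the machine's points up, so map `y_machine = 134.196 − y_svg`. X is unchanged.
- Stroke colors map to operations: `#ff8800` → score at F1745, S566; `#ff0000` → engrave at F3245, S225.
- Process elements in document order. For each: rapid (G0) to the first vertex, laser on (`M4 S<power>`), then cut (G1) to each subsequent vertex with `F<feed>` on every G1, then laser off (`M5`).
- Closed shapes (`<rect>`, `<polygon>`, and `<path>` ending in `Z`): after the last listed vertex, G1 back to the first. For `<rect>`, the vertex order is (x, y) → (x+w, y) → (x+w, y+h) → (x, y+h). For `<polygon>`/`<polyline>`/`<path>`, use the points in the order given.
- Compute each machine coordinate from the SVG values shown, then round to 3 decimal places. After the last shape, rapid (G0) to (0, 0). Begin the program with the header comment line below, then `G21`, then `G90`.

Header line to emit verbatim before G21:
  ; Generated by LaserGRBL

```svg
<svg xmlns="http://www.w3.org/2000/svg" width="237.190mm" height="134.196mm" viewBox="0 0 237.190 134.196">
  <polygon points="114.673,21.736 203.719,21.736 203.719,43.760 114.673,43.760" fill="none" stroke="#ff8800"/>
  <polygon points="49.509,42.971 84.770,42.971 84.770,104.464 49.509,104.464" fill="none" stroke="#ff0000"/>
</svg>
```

; Generated by LaserGRBL
G21
G90
G0 X114.673 Y112.460
M4 S566
G1 X203.719 Y112.460 F1745
G1 X203.719 Y90.436 F1745
G1 X114.673 Y90.436 F1745
G1 X114.673 Y112.460 F1745
M5
G0 X49.509 Y91.225
M4 S225
G1 X84.770 Y91.225 F3245
G1 X84.770 Y29.732 F3245
G1 X49.509 Y29.732 F3245
G1 X49.509 Y91.225 F3245
M5
G0 X0.000 Y0.000

1 u = 1 mm; y_m = 134.196 − y.

[1] `<polygon>` rectangle, #ff8800→score S566 F1745: (114.673,112.460) → (203.719,112.460) → (203.719,90.436) → (114.673,90.436) → (114.673,112.460) (closed)

[2] `<polygon>` rectangle, #ff0000→engrave S225 F3245: (49.509,91.225) → (84.770,91.225) → (84.770,29.732) → (49.509,29.732) → (49.509,91.225) (closed)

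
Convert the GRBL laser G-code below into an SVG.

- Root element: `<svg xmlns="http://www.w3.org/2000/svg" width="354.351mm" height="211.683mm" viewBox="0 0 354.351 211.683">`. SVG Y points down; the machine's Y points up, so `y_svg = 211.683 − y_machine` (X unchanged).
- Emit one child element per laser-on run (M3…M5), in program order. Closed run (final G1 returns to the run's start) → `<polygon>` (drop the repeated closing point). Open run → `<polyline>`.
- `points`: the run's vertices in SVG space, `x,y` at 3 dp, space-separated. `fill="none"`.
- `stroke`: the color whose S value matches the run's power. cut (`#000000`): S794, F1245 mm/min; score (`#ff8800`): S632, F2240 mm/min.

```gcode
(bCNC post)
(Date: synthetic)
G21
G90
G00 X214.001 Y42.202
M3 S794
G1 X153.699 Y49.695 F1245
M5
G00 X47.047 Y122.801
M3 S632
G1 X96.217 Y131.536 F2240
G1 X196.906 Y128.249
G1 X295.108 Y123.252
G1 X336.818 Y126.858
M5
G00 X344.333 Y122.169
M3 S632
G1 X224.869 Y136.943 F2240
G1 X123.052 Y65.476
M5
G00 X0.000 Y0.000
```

<svg xmlns="http://www.w3.org/2000/svg" width="354.351mm" height="211.683mm" viewBox="0 0 354.351 211.683">
  <polyline points="214.001,169.481 153.699,161.988" fill="none" stroke="#000000"/>
  <polyline points="47.047,88.882 96.217,80.147 196.906,83.434 295.108,88.431 336.818,84.825" fill="none" stroke="#ff8800"/>
  <polyline points="344.333,89.514 224.869,74.740 123.052,146.207" fill="none" stroke="#ff8800"/>
</svg>

y_svg = 211.683 − y_m.

[1] S794→`#000000` (cut); open run; points: 214.001,169.481 153.699,161.988

[2] S632→`#ff8800` (score); open run; points: 47.047,88.882 96.217,80.147 196.906,83.434 295.108,88.431 336.818,84.825

[3] S632→`#ff8800` (score); open run; points: 344.333,89.514 224.869,74.740 123.052,146.207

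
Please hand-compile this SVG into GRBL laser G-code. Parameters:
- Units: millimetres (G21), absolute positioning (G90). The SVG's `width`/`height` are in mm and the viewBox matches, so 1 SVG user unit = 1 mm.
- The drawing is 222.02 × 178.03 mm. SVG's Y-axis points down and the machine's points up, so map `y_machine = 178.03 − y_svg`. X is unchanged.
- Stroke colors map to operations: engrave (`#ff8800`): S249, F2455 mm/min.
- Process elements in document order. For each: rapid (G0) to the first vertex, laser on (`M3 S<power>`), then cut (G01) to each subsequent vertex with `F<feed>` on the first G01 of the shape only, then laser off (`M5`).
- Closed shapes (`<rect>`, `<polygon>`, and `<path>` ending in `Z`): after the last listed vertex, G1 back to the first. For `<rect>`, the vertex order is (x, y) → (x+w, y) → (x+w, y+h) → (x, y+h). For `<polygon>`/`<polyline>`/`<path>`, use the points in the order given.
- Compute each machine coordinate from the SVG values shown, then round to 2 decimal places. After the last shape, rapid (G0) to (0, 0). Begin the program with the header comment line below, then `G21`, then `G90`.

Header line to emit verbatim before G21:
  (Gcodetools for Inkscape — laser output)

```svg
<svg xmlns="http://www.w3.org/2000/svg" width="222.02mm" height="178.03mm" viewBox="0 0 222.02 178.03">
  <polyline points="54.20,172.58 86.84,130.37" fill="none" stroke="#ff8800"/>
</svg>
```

1 u = 1 mm; y_m = 178.03 − y.

[1] `<polyline>` line segment, #ff8800→engrave S249 F2455: (54.20,5.45) → (86.84,47.66)

(Gcodetools for Inkscape — laser output)
G21
G90
G0 X54.20 Y5.45
M3 S249
G01 X86.84 Y47.66 F2455
M5
G0 X0.00 Y0.00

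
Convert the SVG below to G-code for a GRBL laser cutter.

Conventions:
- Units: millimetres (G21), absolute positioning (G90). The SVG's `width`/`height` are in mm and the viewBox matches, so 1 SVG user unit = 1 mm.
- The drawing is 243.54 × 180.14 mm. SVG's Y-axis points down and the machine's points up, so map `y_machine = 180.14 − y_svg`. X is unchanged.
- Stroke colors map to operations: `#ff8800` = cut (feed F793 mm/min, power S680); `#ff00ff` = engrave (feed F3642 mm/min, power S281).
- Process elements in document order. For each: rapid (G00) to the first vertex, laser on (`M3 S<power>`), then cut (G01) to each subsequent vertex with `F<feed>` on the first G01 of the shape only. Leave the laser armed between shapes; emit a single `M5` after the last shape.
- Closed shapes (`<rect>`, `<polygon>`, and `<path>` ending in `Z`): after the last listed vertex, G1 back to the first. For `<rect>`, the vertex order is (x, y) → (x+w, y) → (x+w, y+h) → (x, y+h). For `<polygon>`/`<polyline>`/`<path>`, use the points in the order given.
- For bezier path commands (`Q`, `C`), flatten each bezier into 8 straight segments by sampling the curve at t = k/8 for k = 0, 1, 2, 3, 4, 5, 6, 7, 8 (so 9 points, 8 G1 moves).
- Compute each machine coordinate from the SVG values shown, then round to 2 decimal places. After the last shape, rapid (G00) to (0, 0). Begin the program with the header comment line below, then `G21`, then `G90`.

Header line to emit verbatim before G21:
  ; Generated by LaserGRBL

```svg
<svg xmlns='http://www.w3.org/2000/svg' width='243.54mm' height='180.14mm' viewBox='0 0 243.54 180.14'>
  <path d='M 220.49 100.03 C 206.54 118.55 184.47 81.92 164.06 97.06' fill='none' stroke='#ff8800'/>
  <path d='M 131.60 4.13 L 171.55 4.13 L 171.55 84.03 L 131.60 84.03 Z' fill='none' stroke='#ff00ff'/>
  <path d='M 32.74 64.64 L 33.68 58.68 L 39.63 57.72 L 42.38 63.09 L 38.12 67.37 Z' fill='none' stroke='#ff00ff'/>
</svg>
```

; Generated by LaserGRBL
G21
G90
G00 X220.49 Y80.11
M3 S680
G01 X214.90 Y75.54 F793
G01 X208.66 Y74.89
G01 X201.89 Y76.90
G01 X194.70 Y80.33
G01 X187.21 Y83.91
G01 X179.53 Y86.40
G01 X171.77 Y86.54
G01 X164.06 Y83.08
G00 X131.60 Y176.01
M3 S281
G01 X171.55 Y176.01 F3642
G01 X171.55 Y96.11
G01 X131.60 Y96.11
G01 X131.60 Y176.01
G00 X32.74 Y115.50
M3 S281
G01 X33.68 Y121.46 F3642
G01 X39.63 Y122.42
G01 X42.38 Y117.05
G01 X38.12 Y112.77
G01 X32.74 Y115.50
M5
G00 X0.00 Y0.00

viewBox `0 0 243.54 180.14` with mm width/height → 1 unit = 1 mm. Flip: y_m = 180.14 − y_svg.

**Shape 1** — `<path>` cubic bezier, stroke `#ff8800` → cut (S680, F793). Control points (SVG): P0=(220.49,100.03), P1=(206.54,118.55), P2=(184.47,81.92), P3=(164.06,97.06); sampled at t=k/8. Machine vertices: (220.49,80.11) → (214.90,75.54) → (208.66,74.89) → (201.89,76.90) → (194.70,80.33) → (187.21,83.91) → (179.53,86.40) → (171.77,86.54) → (164.06,83.08). Open path.

**Shape 2** — `<path>` rectangle, stroke `#ff00ff` → engrave (S281, F3642). Machine vertices: (131.60,176.01) → (171.55,176.01) → (171.55,96.11) → (131.60,96.11) → (131.60,176.01). Closed: final G1 returns to the first vertex.

**Shape 3** — `<path>` regular polygon, stroke `#ff00ff` → engrave (S281, F3642). Machine vertices: (32.74,115.50) → (33.68,121.46) → (39.63,122.42) → (42.38,117.05) → (38.12,112.77) → (32.74,115.50). Closed: final G1 returns to the first vertex.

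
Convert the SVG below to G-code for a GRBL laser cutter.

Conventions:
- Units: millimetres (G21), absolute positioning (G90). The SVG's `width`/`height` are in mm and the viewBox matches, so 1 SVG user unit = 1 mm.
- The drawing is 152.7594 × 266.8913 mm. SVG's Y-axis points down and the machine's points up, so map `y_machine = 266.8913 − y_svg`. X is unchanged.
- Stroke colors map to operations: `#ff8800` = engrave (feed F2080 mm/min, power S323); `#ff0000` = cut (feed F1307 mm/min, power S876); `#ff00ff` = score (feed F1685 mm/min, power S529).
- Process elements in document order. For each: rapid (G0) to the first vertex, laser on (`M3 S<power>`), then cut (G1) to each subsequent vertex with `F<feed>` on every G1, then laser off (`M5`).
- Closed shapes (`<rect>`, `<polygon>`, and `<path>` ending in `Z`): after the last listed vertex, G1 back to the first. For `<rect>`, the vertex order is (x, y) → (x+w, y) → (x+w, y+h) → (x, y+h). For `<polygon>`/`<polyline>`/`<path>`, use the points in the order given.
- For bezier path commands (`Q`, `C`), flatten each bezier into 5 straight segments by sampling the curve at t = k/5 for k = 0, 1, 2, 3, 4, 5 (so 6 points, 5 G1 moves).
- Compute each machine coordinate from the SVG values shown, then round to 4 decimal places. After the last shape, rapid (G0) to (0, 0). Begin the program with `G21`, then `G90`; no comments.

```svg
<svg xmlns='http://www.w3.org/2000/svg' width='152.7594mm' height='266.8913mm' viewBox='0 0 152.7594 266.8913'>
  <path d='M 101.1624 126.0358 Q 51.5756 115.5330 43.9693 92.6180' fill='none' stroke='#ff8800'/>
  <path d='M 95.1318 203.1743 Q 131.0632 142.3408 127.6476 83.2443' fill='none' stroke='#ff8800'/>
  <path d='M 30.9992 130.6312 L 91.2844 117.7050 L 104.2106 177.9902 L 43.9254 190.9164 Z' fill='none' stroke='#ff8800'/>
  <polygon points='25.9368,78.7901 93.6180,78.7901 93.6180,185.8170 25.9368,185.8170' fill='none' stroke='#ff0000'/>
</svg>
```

G21
G90
G0 X101.1624 Y140.8555
M3 S323
G1 X83.0069 Y145.5531 F2080
G1 X68.2098 Y151.2437 F2080
G1 X56.7712 Y157.9273 F2080
G1 X48.6910 Y165.6038 F2080
G1 X43.9693 Y174.2733 F2080
M5
G0 X95.1318 Y63.7170
M3 S323
G1 X107.9305 Y87.9809 F2080
G1 X117.5814 Y112.1059 F2080
G1 X124.0846 Y136.0919 F2080
G1 X127.4400 Y159.9389 F2080
G1 X127.6476 Y183.6470 F2080
M5
G0 X30.9992 Y136.2601
M3 S323
G1 X91.2844 Y149.1863 F2080
G1 X104.2106 Y88.9011 F2080
G1 X43.9254 Y75.9749 F2080
G1 X30.9992 Y136.2601 F2080
M5
G0 X25.9368 Y188.1012
M3 S876
G1 X93.6180 Y188.1012 F1307
G1 X93.6180 Y81.0743 F1307
G1 X25.9368 Y81.0743 F1307
G1 X25.9368 Y188.1012 F1307
M5
G0 X0.0000 Y0.0000

1 u = 1 mm; y_m = 266.8913 − y.

[1] `<path>` quadratic bezier, #ff8800→engrave S323 F2080: (101.1624,140.8555) → (83.0069,145.5531) → (68.2098,151.2437) → (56.7712,157.9273) → (48.6910,165.6038) → (43.9693,174.2733)

[2] `<path>` quadratic bezier, #ff8800→engrave S323 F2080: (95.1318,63.7170) → (107.9305,87.9809) → (117.5814,112.1059) → (124.0846,136.0919) → (127.4400,159.9389) → (127.6476,183.6470)

[3] `<path>` regular polygon, #ff8800→engrave S323 F2080: (30.9992,136.2601) → (91.2844,149.1863) → (104.2106,88.9011) → (43.9254,75.9749) → (30.9992,136.2601) (closed)

[4] `<polygon>` rectangle, #ff0000→cut S876 F1307: (25.9368,188.1012) → (93.6180,188.1012) → (93.6180,81.0743) → (25.9368,81.0743) → (25.9368,188.1012) (closed)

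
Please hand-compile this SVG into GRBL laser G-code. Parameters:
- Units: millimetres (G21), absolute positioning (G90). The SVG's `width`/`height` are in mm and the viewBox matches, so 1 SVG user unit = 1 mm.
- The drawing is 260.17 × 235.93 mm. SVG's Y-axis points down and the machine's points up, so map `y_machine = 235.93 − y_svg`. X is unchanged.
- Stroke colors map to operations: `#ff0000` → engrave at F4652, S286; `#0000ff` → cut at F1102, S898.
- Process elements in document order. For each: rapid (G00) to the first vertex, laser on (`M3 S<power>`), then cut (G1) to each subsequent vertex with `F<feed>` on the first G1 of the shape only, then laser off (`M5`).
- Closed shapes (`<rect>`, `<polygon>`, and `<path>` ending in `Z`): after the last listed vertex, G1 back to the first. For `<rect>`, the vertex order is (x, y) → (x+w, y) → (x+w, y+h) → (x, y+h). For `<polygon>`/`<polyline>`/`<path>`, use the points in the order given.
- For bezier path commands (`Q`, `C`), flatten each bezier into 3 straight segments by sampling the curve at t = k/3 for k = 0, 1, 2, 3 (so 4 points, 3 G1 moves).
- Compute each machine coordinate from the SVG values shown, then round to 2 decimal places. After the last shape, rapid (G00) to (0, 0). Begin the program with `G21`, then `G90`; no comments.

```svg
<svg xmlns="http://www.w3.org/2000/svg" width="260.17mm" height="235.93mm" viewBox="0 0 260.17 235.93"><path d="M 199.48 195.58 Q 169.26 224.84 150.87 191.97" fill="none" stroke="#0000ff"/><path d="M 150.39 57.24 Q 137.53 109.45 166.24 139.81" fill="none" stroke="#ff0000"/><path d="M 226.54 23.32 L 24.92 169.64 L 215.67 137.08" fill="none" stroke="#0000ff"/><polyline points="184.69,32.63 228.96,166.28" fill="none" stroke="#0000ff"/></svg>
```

1 u = 1 mm; y_m = 235.93 − y.

[1] `<path>` quadratic bezier, #0000ff→cut S898 F1102: (199.48,40.35) → (180.65,27.75) → (164.44,28.95) → (150.87,43.96)

[2] `<path>` quadratic bezier, #ff0000→engrave S286 F4652: (150.39,178.69) → (146.44,146.31) → (151.72,118.79) → (166.24,96.12)

[3] `<path>` open polyline, #0000ff→cut S898 F1102: (226.54,212.61) → (24.92,66.29) → (215.67,98.85)

[4] `<polyline>` line segment, #0000ff→cut S898 F1102: (184.69,203.30) → (228.96,69.65)

G21
G90
G00 X199.48 Y40.35
M3 S898
G1 X180.65 Y27.75 F1102
G1 X164.44 Y28.95
G1 X150.87 Y43.96
M5
G00 X150.39 Y178.69
M3 S286
G1 X146.44 Y146.31 F4652
G1 X151.72 Y118.79
G1 X166.24 Y96.12
M5
G00 X226.54 Y212.61
M3 S898
G1 X24.92 Y66.29 F1102
G1 X215.67 Y98.85
M5
G00 X184.69 Y203.30
M3 S898
G1 X228.96 Y69.65 F1102
M5
G00 X0.00 Y0.00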